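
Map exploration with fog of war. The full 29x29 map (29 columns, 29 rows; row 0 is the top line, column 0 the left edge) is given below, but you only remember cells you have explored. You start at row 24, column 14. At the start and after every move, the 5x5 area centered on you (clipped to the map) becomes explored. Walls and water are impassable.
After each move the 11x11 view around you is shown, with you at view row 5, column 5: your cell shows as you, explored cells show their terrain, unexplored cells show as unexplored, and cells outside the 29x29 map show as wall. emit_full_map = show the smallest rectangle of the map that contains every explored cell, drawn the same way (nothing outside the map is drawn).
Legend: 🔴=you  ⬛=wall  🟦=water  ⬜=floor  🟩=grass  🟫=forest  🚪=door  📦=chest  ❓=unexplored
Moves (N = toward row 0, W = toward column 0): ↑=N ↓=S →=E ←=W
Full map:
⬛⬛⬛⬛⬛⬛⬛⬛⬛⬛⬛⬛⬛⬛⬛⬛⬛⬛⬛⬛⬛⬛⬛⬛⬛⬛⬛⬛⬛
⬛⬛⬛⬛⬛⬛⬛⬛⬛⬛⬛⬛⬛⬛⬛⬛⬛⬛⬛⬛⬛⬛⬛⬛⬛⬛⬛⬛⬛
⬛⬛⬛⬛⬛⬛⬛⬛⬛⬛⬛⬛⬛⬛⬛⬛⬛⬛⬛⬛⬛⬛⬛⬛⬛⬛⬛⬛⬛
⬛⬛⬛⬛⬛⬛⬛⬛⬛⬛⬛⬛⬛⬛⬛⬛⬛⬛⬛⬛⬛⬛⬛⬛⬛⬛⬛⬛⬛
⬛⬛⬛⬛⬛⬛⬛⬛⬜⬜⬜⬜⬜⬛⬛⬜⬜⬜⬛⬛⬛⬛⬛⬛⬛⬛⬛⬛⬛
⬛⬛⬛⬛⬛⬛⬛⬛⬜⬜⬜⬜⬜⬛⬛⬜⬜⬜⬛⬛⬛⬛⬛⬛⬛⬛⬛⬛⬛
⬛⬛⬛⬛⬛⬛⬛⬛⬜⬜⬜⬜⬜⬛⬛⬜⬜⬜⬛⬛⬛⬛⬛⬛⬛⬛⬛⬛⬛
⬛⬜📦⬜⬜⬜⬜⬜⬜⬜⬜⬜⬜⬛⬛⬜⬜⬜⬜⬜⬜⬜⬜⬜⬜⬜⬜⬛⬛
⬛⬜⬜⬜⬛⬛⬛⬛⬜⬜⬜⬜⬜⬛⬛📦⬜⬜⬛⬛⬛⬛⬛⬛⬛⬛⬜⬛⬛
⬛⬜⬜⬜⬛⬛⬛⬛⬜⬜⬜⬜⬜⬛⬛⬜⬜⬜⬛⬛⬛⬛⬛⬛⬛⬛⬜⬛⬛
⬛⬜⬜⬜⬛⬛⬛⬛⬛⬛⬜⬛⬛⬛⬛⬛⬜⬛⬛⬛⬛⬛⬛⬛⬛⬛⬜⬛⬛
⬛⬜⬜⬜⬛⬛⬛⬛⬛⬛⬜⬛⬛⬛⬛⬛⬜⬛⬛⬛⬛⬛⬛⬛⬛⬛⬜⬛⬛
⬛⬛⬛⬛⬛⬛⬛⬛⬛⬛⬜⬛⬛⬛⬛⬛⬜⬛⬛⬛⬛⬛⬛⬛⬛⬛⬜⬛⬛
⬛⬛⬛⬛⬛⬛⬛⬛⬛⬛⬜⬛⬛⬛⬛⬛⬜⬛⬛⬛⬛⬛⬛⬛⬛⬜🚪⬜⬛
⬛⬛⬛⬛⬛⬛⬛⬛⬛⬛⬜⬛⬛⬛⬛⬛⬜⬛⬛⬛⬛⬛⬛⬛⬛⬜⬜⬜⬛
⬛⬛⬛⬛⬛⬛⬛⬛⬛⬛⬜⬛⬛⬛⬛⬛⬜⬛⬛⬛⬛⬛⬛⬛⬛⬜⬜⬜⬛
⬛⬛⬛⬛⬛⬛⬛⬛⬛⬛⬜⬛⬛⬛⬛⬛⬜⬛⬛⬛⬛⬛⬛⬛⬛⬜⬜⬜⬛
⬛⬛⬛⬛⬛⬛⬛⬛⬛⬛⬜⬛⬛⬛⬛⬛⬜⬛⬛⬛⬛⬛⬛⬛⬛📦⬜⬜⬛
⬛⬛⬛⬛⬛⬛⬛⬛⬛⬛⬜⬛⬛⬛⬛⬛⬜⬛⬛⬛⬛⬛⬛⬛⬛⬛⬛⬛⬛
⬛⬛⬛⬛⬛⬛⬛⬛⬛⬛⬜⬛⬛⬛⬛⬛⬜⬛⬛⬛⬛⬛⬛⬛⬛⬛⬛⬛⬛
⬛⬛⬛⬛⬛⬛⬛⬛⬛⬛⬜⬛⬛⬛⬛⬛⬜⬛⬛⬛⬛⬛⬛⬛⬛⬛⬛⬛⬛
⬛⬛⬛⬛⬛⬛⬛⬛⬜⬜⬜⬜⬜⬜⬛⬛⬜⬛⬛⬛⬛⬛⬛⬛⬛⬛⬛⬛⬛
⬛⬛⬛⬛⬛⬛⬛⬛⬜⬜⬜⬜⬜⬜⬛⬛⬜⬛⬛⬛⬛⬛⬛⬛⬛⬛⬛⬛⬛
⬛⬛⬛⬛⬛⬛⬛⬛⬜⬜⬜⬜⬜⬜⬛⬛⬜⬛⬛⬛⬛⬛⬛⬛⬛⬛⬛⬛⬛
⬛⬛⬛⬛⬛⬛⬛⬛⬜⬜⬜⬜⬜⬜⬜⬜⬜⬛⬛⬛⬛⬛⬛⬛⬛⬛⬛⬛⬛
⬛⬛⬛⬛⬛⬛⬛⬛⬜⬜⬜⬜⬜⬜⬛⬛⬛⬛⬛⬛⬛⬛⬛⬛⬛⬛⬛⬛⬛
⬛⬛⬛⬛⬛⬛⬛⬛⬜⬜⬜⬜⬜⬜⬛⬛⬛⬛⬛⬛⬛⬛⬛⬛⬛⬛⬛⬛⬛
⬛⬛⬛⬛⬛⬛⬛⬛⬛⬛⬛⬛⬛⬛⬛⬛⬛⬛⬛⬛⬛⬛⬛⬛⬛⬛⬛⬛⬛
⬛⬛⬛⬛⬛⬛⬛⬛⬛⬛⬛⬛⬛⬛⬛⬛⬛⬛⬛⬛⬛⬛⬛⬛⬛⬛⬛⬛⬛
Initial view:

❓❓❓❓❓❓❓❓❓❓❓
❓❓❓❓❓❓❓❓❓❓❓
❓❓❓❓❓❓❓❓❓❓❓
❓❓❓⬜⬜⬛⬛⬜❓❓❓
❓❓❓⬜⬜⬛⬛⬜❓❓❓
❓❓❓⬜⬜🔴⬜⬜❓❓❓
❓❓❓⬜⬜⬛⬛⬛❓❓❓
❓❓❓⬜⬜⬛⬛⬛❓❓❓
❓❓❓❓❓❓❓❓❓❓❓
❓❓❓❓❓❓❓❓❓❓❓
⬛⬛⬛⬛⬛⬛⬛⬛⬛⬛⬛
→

❓❓❓❓❓❓❓❓❓❓❓
❓❓❓❓❓❓❓❓❓❓❓
❓❓❓❓❓❓❓❓❓❓❓
❓❓⬜⬜⬛⬛⬜⬛❓❓❓
❓❓⬜⬜⬛⬛⬜⬛❓❓❓
❓❓⬜⬜⬜🔴⬜⬛❓❓❓
❓❓⬜⬜⬛⬛⬛⬛❓❓❓
❓❓⬜⬜⬛⬛⬛⬛❓❓❓
❓❓❓❓❓❓❓❓❓❓❓
❓❓❓❓❓❓❓❓❓❓❓
⬛⬛⬛⬛⬛⬛⬛⬛⬛⬛⬛

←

❓❓❓❓❓❓❓❓❓❓❓
❓❓❓❓❓❓❓❓❓❓❓
❓❓❓❓❓❓❓❓❓❓❓
❓❓❓⬜⬜⬛⬛⬜⬛❓❓
❓❓❓⬜⬜⬛⬛⬜⬛❓❓
❓❓❓⬜⬜🔴⬜⬜⬛❓❓
❓❓❓⬜⬜⬛⬛⬛⬛❓❓
❓❓❓⬜⬜⬛⬛⬛⬛❓❓
❓❓❓❓❓❓❓❓❓❓❓
❓❓❓❓❓❓❓❓❓❓❓
⬛⬛⬛⬛⬛⬛⬛⬛⬛⬛⬛

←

❓❓❓❓❓❓❓❓❓❓❓
❓❓❓❓❓❓❓❓❓❓❓
❓❓❓❓❓❓❓❓❓❓❓
❓❓❓⬜⬜⬜⬛⬛⬜⬛❓
❓❓❓⬜⬜⬜⬛⬛⬜⬛❓
❓❓❓⬜⬜🔴⬜⬜⬜⬛❓
❓❓❓⬜⬜⬜⬛⬛⬛⬛❓
❓❓❓⬜⬜⬜⬛⬛⬛⬛❓
❓❓❓❓❓❓❓❓❓❓❓
❓❓❓❓❓❓❓❓❓❓❓
⬛⬛⬛⬛⬛⬛⬛⬛⬛⬛⬛

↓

❓❓❓❓❓❓❓❓❓❓❓
❓❓❓❓❓❓❓❓❓❓❓
❓❓❓⬜⬜⬜⬛⬛⬜⬛❓
❓❓❓⬜⬜⬜⬛⬛⬜⬛❓
❓❓❓⬜⬜⬜⬜⬜⬜⬛❓
❓❓❓⬜⬜🔴⬛⬛⬛⬛❓
❓❓❓⬜⬜⬜⬛⬛⬛⬛❓
❓❓❓⬛⬛⬛⬛⬛❓❓❓
❓❓❓❓❓❓❓❓❓❓❓
⬛⬛⬛⬛⬛⬛⬛⬛⬛⬛⬛
⬛⬛⬛⬛⬛⬛⬛⬛⬛⬛⬛

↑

❓❓❓❓❓❓❓❓❓❓❓
❓❓❓❓❓❓❓❓❓❓❓
❓❓❓❓❓❓❓❓❓❓❓
❓❓❓⬜⬜⬜⬛⬛⬜⬛❓
❓❓❓⬜⬜⬜⬛⬛⬜⬛❓
❓❓❓⬜⬜🔴⬜⬜⬜⬛❓
❓❓❓⬜⬜⬜⬛⬛⬛⬛❓
❓❓❓⬜⬜⬜⬛⬛⬛⬛❓
❓❓❓⬛⬛⬛⬛⬛❓❓❓
❓❓❓❓❓❓❓❓❓❓❓
⬛⬛⬛⬛⬛⬛⬛⬛⬛⬛⬛

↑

❓❓❓❓❓❓❓❓❓❓❓
❓❓❓❓❓❓❓❓❓❓❓
❓❓❓❓❓❓❓❓❓❓❓
❓❓❓⬜⬜⬜⬛⬛❓❓❓
❓❓❓⬜⬜⬜⬛⬛⬜⬛❓
❓❓❓⬜⬜🔴⬛⬛⬜⬛❓
❓❓❓⬜⬜⬜⬜⬜⬜⬛❓
❓❓❓⬜⬜⬜⬛⬛⬛⬛❓
❓❓❓⬜⬜⬜⬛⬛⬛⬛❓
❓❓❓⬛⬛⬛⬛⬛❓❓❓
❓❓❓❓❓❓❓❓❓❓❓

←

❓❓❓❓❓❓❓❓❓❓❓
❓❓❓❓❓❓❓❓❓❓❓
❓❓❓❓❓❓❓❓❓❓❓
❓❓❓⬜⬜⬜⬜⬛⬛❓❓
❓❓❓⬜⬜⬜⬜⬛⬛⬜⬛
❓❓❓⬜⬜🔴⬜⬛⬛⬜⬛
❓❓❓⬜⬜⬜⬜⬜⬜⬜⬛
❓❓❓⬜⬜⬜⬜⬛⬛⬛⬛
❓❓❓❓⬜⬜⬜⬛⬛⬛⬛
❓❓❓❓⬛⬛⬛⬛⬛❓❓
❓❓❓❓❓❓❓❓❓❓❓

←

❓❓❓❓❓❓❓❓❓❓❓
❓❓❓❓❓❓❓❓❓❓❓
❓❓❓❓❓❓❓❓❓❓❓
❓❓❓⬜⬜⬜⬜⬜⬛⬛❓
❓❓❓⬜⬜⬜⬜⬜⬛⬛⬜
❓❓❓⬜⬜🔴⬜⬜⬛⬛⬜
❓❓❓⬜⬜⬜⬜⬜⬜⬜⬜
❓❓❓⬜⬜⬜⬜⬜⬛⬛⬛
❓❓❓❓❓⬜⬜⬜⬛⬛⬛
❓❓❓❓❓⬛⬛⬛⬛⬛❓
❓❓❓❓❓❓❓❓❓❓❓

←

❓❓❓❓❓❓❓❓❓❓❓
❓❓❓❓❓❓❓❓❓❓❓
❓❓❓❓❓❓❓❓❓❓❓
❓❓❓⬜⬜⬜⬜⬜⬜⬛⬛
❓❓❓⬜⬜⬜⬜⬜⬜⬛⬛
❓❓❓⬜⬜🔴⬜⬜⬜⬛⬛
❓❓❓⬜⬜⬜⬜⬜⬜⬜⬜
❓❓❓⬜⬜⬜⬜⬜⬜⬛⬛
❓❓❓❓❓❓⬜⬜⬜⬛⬛
❓❓❓❓❓❓⬛⬛⬛⬛⬛
❓❓❓❓❓❓❓❓❓❓❓

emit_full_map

⬜⬜⬜⬜⬜⬜⬛⬛❓❓
⬜⬜⬜⬜⬜⬜⬛⬛⬜⬛
⬜⬜🔴⬜⬜⬜⬛⬛⬜⬛
⬜⬜⬜⬜⬜⬜⬜⬜⬜⬛
⬜⬜⬜⬜⬜⬜⬛⬛⬛⬛
❓❓❓⬜⬜⬜⬛⬛⬛⬛
❓❓❓⬛⬛⬛⬛⬛❓❓

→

❓❓❓❓❓❓❓❓❓❓❓
❓❓❓❓❓❓❓❓❓❓❓
❓❓❓❓❓❓❓❓❓❓❓
❓❓⬜⬜⬜⬜⬜⬜⬛⬛❓
❓❓⬜⬜⬜⬜⬜⬜⬛⬛⬜
❓❓⬜⬜⬜🔴⬜⬜⬛⬛⬜
❓❓⬜⬜⬜⬜⬜⬜⬜⬜⬜
❓❓⬜⬜⬜⬜⬜⬜⬛⬛⬛
❓❓❓❓❓⬜⬜⬜⬛⬛⬛
❓❓❓❓❓⬛⬛⬛⬛⬛❓
❓❓❓❓❓❓❓❓❓❓❓

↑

❓❓❓❓❓❓❓❓❓❓❓
❓❓❓❓❓❓❓❓❓❓❓
❓❓❓❓❓❓❓❓❓❓❓
❓❓❓⬛⬜⬛⬛⬛❓❓❓
❓❓⬜⬜⬜⬜⬜⬜⬛⬛❓
❓❓⬜⬜⬜🔴⬜⬜⬛⬛⬜
❓❓⬜⬜⬜⬜⬜⬜⬛⬛⬜
❓❓⬜⬜⬜⬜⬜⬜⬜⬜⬜
❓❓⬜⬜⬜⬜⬜⬜⬛⬛⬛
❓❓❓❓❓⬜⬜⬜⬛⬛⬛
❓❓❓❓❓⬛⬛⬛⬛⬛❓

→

❓❓❓❓❓❓❓❓❓❓❓
❓❓❓❓❓❓❓❓❓❓❓
❓❓❓❓❓❓❓❓❓❓❓
❓❓⬛⬜⬛⬛⬛⬛❓❓❓
❓⬜⬜⬜⬜⬜⬜⬛⬛❓❓
❓⬜⬜⬜⬜🔴⬜⬛⬛⬜⬛
❓⬜⬜⬜⬜⬜⬜⬛⬛⬜⬛
❓⬜⬜⬜⬜⬜⬜⬜⬜⬜⬛
❓⬜⬜⬜⬜⬜⬜⬛⬛⬛⬛
❓❓❓❓⬜⬜⬜⬛⬛⬛⬛
❓❓❓❓⬛⬛⬛⬛⬛❓❓

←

❓❓❓❓❓❓❓❓❓❓❓
❓❓❓❓❓❓❓❓❓❓❓
❓❓❓❓❓❓❓❓❓❓❓
❓❓❓⬛⬜⬛⬛⬛⬛❓❓
❓❓⬜⬜⬜⬜⬜⬜⬛⬛❓
❓❓⬜⬜⬜🔴⬜⬜⬛⬛⬜
❓❓⬜⬜⬜⬜⬜⬜⬛⬛⬜
❓❓⬜⬜⬜⬜⬜⬜⬜⬜⬜
❓❓⬜⬜⬜⬜⬜⬜⬛⬛⬛
❓❓❓❓❓⬜⬜⬜⬛⬛⬛
❓❓❓❓❓⬛⬛⬛⬛⬛❓

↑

❓❓❓❓❓❓❓❓❓❓❓
❓❓❓❓❓❓❓❓❓❓❓
❓❓❓❓❓❓❓❓❓❓❓
❓❓❓⬛⬜⬛⬛⬛❓❓❓
❓❓❓⬛⬜⬛⬛⬛⬛❓❓
❓❓⬜⬜⬜🔴⬜⬜⬛⬛❓
❓❓⬜⬜⬜⬜⬜⬜⬛⬛⬜
❓❓⬜⬜⬜⬜⬜⬜⬛⬛⬜
❓❓⬜⬜⬜⬜⬜⬜⬜⬜⬜
❓❓⬜⬜⬜⬜⬜⬜⬛⬛⬛
❓❓❓❓❓⬜⬜⬜⬛⬛⬛

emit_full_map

❓⬛⬜⬛⬛⬛❓❓❓❓
❓⬛⬜⬛⬛⬛⬛❓❓❓
⬜⬜⬜🔴⬜⬜⬛⬛❓❓
⬜⬜⬜⬜⬜⬜⬛⬛⬜⬛
⬜⬜⬜⬜⬜⬜⬛⬛⬜⬛
⬜⬜⬜⬜⬜⬜⬜⬜⬜⬛
⬜⬜⬜⬜⬜⬜⬛⬛⬛⬛
❓❓❓⬜⬜⬜⬛⬛⬛⬛
❓❓❓⬛⬛⬛⬛⬛❓❓

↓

❓❓❓❓❓❓❓❓❓❓❓
❓❓❓❓❓❓❓❓❓❓❓
❓❓❓⬛⬜⬛⬛⬛❓❓❓
❓❓❓⬛⬜⬛⬛⬛⬛❓❓
❓❓⬜⬜⬜⬜⬜⬜⬛⬛❓
❓❓⬜⬜⬜🔴⬜⬜⬛⬛⬜
❓❓⬜⬜⬜⬜⬜⬜⬛⬛⬜
❓❓⬜⬜⬜⬜⬜⬜⬜⬜⬜
❓❓⬜⬜⬜⬜⬜⬜⬛⬛⬛
❓❓❓❓❓⬜⬜⬜⬛⬛⬛
❓❓❓❓❓⬛⬛⬛⬛⬛❓

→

❓❓❓❓❓❓❓❓❓❓❓
❓❓❓❓❓❓❓❓❓❓❓
❓❓⬛⬜⬛⬛⬛❓❓❓❓
❓❓⬛⬜⬛⬛⬛⬛❓❓❓
❓⬜⬜⬜⬜⬜⬜⬛⬛❓❓
❓⬜⬜⬜⬜🔴⬜⬛⬛⬜⬛
❓⬜⬜⬜⬜⬜⬜⬛⬛⬜⬛
❓⬜⬜⬜⬜⬜⬜⬜⬜⬜⬛
❓⬜⬜⬜⬜⬜⬜⬛⬛⬛⬛
❓❓❓❓⬜⬜⬜⬛⬛⬛⬛
❓❓❓❓⬛⬛⬛⬛⬛❓❓

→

❓❓❓❓❓❓❓❓❓❓❓
❓❓❓❓❓❓❓❓❓❓❓
❓⬛⬜⬛⬛⬛❓❓❓❓❓
❓⬛⬜⬛⬛⬛⬛⬛❓❓❓
⬜⬜⬜⬜⬜⬜⬛⬛❓❓❓
⬜⬜⬜⬜⬜🔴⬛⬛⬜⬛❓
⬜⬜⬜⬜⬜⬜⬛⬛⬜⬛❓
⬜⬜⬜⬜⬜⬜⬜⬜⬜⬛❓
⬜⬜⬜⬜⬜⬜⬛⬛⬛⬛❓
❓❓❓⬜⬜⬜⬛⬛⬛⬛❓
❓❓❓⬛⬛⬛⬛⬛❓❓❓

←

❓❓❓❓❓❓❓❓❓❓❓
❓❓❓❓❓❓❓❓❓❓❓
❓❓⬛⬜⬛⬛⬛❓❓❓❓
❓❓⬛⬜⬛⬛⬛⬛⬛❓❓
❓⬜⬜⬜⬜⬜⬜⬛⬛❓❓
❓⬜⬜⬜⬜🔴⬜⬛⬛⬜⬛
❓⬜⬜⬜⬜⬜⬜⬛⬛⬜⬛
❓⬜⬜⬜⬜⬜⬜⬜⬜⬜⬛
❓⬜⬜⬜⬜⬜⬜⬛⬛⬛⬛
❓❓❓❓⬜⬜⬜⬛⬛⬛⬛
❓❓❓❓⬛⬛⬛⬛⬛❓❓

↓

❓❓❓❓❓❓❓❓❓❓❓
❓❓⬛⬜⬛⬛⬛❓❓❓❓
❓❓⬛⬜⬛⬛⬛⬛⬛❓❓
❓⬜⬜⬜⬜⬜⬜⬛⬛❓❓
❓⬜⬜⬜⬜⬜⬜⬛⬛⬜⬛
❓⬜⬜⬜⬜🔴⬜⬛⬛⬜⬛
❓⬜⬜⬜⬜⬜⬜⬜⬜⬜⬛
❓⬜⬜⬜⬜⬜⬜⬛⬛⬛⬛
❓❓❓❓⬜⬜⬜⬛⬛⬛⬛
❓❓❓❓⬛⬛⬛⬛⬛❓❓
❓❓❓❓❓❓❓❓❓❓❓

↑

❓❓❓❓❓❓❓❓❓❓❓
❓❓❓❓❓❓❓❓❓❓❓
❓❓⬛⬜⬛⬛⬛❓❓❓❓
❓❓⬛⬜⬛⬛⬛⬛⬛❓❓
❓⬜⬜⬜⬜⬜⬜⬛⬛❓❓
❓⬜⬜⬜⬜🔴⬜⬛⬛⬜⬛
❓⬜⬜⬜⬜⬜⬜⬛⬛⬜⬛
❓⬜⬜⬜⬜⬜⬜⬜⬜⬜⬛
❓⬜⬜⬜⬜⬜⬜⬛⬛⬛⬛
❓❓❓❓⬜⬜⬜⬛⬛⬛⬛
❓❓❓❓⬛⬛⬛⬛⬛❓❓

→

❓❓❓❓❓❓❓❓❓❓❓
❓❓❓❓❓❓❓❓❓❓❓
❓⬛⬜⬛⬛⬛❓❓❓❓❓
❓⬛⬜⬛⬛⬛⬛⬛❓❓❓
⬜⬜⬜⬜⬜⬜⬛⬛❓❓❓
⬜⬜⬜⬜⬜🔴⬛⬛⬜⬛❓
⬜⬜⬜⬜⬜⬜⬛⬛⬜⬛❓
⬜⬜⬜⬜⬜⬜⬜⬜⬜⬛❓
⬜⬜⬜⬜⬜⬜⬛⬛⬛⬛❓
❓❓❓⬜⬜⬜⬛⬛⬛⬛❓
❓❓❓⬛⬛⬛⬛⬛❓❓❓

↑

❓❓❓❓❓❓❓❓❓❓❓
❓❓❓❓❓❓❓❓❓❓❓
❓❓❓❓❓❓❓❓❓❓❓
❓⬛⬜⬛⬛⬛⬛⬛❓❓❓
❓⬛⬜⬛⬛⬛⬛⬛❓❓❓
⬜⬜⬜⬜⬜🔴⬛⬛❓❓❓
⬜⬜⬜⬜⬜⬜⬛⬛⬜⬛❓
⬜⬜⬜⬜⬜⬜⬛⬛⬜⬛❓
⬜⬜⬜⬜⬜⬜⬜⬜⬜⬛❓
⬜⬜⬜⬜⬜⬜⬛⬛⬛⬛❓
❓❓❓⬜⬜⬜⬛⬛⬛⬛❓

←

❓❓❓❓❓❓❓❓❓❓❓
❓❓❓❓❓❓❓❓❓❓❓
❓❓❓❓❓❓❓❓❓❓❓
❓❓⬛⬜⬛⬛⬛⬛⬛❓❓
❓❓⬛⬜⬛⬛⬛⬛⬛❓❓
❓⬜⬜⬜⬜🔴⬜⬛⬛❓❓
❓⬜⬜⬜⬜⬜⬜⬛⬛⬜⬛
❓⬜⬜⬜⬜⬜⬜⬛⬛⬜⬛
❓⬜⬜⬜⬜⬜⬜⬜⬜⬜⬛
❓⬜⬜⬜⬜⬜⬜⬛⬛⬛⬛
❓❓❓❓⬜⬜⬜⬛⬛⬛⬛

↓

❓❓❓❓❓❓❓❓❓❓❓
❓❓❓❓❓❓❓❓❓❓❓
❓❓⬛⬜⬛⬛⬛⬛⬛❓❓
❓❓⬛⬜⬛⬛⬛⬛⬛❓❓
❓⬜⬜⬜⬜⬜⬜⬛⬛❓❓
❓⬜⬜⬜⬜🔴⬜⬛⬛⬜⬛
❓⬜⬜⬜⬜⬜⬜⬛⬛⬜⬛
❓⬜⬜⬜⬜⬜⬜⬜⬜⬜⬛
❓⬜⬜⬜⬜⬜⬜⬛⬛⬛⬛
❓❓❓❓⬜⬜⬜⬛⬛⬛⬛
❓❓❓❓⬛⬛⬛⬛⬛❓❓

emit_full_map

❓⬛⬜⬛⬛⬛⬛⬛❓❓
❓⬛⬜⬛⬛⬛⬛⬛❓❓
⬜⬜⬜⬜⬜⬜⬛⬛❓❓
⬜⬜⬜⬜🔴⬜⬛⬛⬜⬛
⬜⬜⬜⬜⬜⬜⬛⬛⬜⬛
⬜⬜⬜⬜⬜⬜⬜⬜⬜⬛
⬜⬜⬜⬜⬜⬜⬛⬛⬛⬛
❓❓❓⬜⬜⬜⬛⬛⬛⬛
❓❓❓⬛⬛⬛⬛⬛❓❓


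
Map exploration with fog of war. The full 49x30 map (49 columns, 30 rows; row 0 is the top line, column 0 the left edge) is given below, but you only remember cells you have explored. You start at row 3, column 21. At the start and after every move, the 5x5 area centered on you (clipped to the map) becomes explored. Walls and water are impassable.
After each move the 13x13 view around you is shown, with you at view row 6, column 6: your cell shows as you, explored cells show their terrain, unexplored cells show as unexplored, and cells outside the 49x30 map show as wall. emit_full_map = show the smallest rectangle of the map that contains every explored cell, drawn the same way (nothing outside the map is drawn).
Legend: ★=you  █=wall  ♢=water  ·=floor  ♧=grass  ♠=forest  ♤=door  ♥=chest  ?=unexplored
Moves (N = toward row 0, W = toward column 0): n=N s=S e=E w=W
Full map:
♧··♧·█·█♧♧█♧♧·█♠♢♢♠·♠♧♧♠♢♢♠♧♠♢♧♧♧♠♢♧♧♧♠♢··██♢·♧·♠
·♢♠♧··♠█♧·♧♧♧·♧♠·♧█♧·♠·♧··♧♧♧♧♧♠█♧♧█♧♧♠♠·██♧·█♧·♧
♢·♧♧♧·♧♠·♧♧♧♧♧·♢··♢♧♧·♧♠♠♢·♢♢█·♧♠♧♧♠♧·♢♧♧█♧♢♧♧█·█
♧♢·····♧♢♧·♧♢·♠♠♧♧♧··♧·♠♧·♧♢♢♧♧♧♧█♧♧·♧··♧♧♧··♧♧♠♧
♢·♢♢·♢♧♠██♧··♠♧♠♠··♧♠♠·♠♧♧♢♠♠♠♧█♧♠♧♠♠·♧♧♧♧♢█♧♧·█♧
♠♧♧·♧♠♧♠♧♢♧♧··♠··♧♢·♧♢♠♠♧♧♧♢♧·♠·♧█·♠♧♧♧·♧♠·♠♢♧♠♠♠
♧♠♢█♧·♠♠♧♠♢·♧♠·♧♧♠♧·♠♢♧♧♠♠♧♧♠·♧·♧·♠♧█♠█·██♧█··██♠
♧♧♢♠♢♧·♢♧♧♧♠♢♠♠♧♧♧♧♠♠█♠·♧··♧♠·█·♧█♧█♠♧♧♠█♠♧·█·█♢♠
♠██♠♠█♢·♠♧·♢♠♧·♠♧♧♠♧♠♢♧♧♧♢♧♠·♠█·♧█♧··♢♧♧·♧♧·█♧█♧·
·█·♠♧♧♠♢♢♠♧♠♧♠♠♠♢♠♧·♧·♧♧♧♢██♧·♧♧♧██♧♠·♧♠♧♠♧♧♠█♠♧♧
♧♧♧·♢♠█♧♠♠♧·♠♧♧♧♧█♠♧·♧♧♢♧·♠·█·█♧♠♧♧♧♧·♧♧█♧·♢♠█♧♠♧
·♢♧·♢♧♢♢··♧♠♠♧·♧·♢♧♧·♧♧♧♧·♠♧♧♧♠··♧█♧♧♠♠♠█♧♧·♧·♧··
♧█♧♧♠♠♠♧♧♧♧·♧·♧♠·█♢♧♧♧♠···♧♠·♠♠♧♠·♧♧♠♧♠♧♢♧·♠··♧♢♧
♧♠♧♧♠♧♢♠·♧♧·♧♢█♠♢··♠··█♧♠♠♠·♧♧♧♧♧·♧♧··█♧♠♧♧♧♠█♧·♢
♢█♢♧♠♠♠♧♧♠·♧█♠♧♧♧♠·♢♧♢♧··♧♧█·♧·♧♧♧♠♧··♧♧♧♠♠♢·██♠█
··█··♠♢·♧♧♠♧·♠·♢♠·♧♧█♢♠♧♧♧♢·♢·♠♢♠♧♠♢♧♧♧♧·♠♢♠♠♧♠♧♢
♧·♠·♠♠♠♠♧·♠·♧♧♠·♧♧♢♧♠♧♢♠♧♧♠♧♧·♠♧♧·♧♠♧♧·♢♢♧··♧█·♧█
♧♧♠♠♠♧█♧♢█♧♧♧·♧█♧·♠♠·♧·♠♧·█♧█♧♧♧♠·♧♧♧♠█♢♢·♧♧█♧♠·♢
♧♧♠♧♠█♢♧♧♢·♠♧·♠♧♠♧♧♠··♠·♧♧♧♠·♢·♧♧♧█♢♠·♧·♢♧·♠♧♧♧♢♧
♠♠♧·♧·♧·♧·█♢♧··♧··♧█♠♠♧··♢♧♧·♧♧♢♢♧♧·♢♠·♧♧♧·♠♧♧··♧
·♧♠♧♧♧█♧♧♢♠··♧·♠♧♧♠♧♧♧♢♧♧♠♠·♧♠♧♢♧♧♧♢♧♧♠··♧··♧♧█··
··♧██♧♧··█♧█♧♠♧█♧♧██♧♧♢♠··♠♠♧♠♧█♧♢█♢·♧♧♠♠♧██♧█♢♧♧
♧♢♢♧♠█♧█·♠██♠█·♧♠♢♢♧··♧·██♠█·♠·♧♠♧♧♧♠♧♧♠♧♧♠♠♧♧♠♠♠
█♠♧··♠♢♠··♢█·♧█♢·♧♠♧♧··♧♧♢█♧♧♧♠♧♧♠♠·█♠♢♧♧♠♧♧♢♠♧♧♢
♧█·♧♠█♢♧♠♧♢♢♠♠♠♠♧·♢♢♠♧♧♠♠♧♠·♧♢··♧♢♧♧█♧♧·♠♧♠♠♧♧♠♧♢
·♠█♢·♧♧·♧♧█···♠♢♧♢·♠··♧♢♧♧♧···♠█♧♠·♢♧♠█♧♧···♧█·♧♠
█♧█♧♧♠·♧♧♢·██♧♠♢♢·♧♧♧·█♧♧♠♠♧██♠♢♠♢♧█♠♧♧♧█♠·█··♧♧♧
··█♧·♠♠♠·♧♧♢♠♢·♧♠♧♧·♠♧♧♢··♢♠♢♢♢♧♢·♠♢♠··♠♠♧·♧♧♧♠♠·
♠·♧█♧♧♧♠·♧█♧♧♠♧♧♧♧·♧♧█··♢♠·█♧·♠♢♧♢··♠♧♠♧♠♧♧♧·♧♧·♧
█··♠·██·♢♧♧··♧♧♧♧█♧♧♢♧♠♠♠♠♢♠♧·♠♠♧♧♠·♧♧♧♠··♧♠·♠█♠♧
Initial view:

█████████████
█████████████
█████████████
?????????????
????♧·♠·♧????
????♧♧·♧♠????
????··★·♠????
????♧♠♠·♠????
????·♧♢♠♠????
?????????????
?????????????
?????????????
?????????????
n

█████████████
█████████████
█████████████
█████████████
????·♠♧♧♠????
????♧·♠·♧????
????♧♧★♧♠????
????··♧·♠????
????♧♠♠·♠????
????·♧♢♠♠????
?????????????
?????????????
?????????????

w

█████████████
█████████████
█████████████
█████████████
????♠·♠♧♧♠???
????█♧·♠·♧???
????♢♧★·♧♠???
????♧··♧·♠???
????·♧♠♠·♠???
?????·♧♢♠♠???
?????????????
?????????????
?????????????

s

█████████████
█████████████
█████████████
????♠·♠♧♧♠???
????█♧·♠·♧???
????♢♧♧·♧♠???
????♧·★♧·♠???
????·♧♠♠·♠???
????♢·♧♢♠♠???
?????????????
?????????????
?????????????
?????????????

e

█████████████
█████████████
█████████████
???♠·♠♧♧♠????
???█♧·♠·♧????
???♢♧♧·♧♠????
???♧··★·♠????
???·♧♠♠·♠????
???♢·♧♢♠♠????
?????????????
?????????????
?????????????
?????????????

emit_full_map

♠·♠♧♧♠
█♧·♠·♧
♢♧♧·♧♠
♧··★·♠
·♧♠♠·♠
♢·♧♢♠♠

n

█████████████
█████████████
█████████████
█████████████
???♠·♠♧♧♠????
???█♧·♠·♧????
???♢♧♧★♧♠????
???♧··♧·♠????
???·♧♠♠·♠????
???♢·♧♢♠♠????
?????????????
?????????????
?????????????

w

█████████████
█████████████
█████████████
█████████████
????♠·♠♧♧♠???
????█♧·♠·♧???
????♢♧★·♧♠???
????♧··♧·♠???
????·♧♠♠·♠???
????♢·♧♢♠♠???
?????????????
?????????????
?????????????

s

█████████████
█████████████
█████████████
????♠·♠♧♧♠???
????█♧·♠·♧???
????♢♧♧·♧♠???
????♧·★♧·♠???
????·♧♠♠·♠???
????♢·♧♢♠♠???
?????????????
?????????????
?????????????
?????????????

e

█████████████
█████████████
█████████████
???♠·♠♧♧♠????
???█♧·♠·♧????
???♢♧♧·♧♠????
???♧··★·♠????
???·♧♠♠·♠????
???♢·♧♢♠♠????
?????????????
?????????????
?????????????
?????????????

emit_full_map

♠·♠♧♧♠
█♧·♠·♧
♢♧♧·♧♠
♧··★·♠
·♧♠♠·♠
♢·♧♢♠♠

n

█████████████
█████████████
█████████████
█████████████
???♠·♠♧♧♠????
???█♧·♠·♧????
???♢♧♧★♧♠????
???♧··♧·♠????
???·♧♠♠·♠????
???♢·♧♢♠♠????
?????????????
?????????????
?????????????


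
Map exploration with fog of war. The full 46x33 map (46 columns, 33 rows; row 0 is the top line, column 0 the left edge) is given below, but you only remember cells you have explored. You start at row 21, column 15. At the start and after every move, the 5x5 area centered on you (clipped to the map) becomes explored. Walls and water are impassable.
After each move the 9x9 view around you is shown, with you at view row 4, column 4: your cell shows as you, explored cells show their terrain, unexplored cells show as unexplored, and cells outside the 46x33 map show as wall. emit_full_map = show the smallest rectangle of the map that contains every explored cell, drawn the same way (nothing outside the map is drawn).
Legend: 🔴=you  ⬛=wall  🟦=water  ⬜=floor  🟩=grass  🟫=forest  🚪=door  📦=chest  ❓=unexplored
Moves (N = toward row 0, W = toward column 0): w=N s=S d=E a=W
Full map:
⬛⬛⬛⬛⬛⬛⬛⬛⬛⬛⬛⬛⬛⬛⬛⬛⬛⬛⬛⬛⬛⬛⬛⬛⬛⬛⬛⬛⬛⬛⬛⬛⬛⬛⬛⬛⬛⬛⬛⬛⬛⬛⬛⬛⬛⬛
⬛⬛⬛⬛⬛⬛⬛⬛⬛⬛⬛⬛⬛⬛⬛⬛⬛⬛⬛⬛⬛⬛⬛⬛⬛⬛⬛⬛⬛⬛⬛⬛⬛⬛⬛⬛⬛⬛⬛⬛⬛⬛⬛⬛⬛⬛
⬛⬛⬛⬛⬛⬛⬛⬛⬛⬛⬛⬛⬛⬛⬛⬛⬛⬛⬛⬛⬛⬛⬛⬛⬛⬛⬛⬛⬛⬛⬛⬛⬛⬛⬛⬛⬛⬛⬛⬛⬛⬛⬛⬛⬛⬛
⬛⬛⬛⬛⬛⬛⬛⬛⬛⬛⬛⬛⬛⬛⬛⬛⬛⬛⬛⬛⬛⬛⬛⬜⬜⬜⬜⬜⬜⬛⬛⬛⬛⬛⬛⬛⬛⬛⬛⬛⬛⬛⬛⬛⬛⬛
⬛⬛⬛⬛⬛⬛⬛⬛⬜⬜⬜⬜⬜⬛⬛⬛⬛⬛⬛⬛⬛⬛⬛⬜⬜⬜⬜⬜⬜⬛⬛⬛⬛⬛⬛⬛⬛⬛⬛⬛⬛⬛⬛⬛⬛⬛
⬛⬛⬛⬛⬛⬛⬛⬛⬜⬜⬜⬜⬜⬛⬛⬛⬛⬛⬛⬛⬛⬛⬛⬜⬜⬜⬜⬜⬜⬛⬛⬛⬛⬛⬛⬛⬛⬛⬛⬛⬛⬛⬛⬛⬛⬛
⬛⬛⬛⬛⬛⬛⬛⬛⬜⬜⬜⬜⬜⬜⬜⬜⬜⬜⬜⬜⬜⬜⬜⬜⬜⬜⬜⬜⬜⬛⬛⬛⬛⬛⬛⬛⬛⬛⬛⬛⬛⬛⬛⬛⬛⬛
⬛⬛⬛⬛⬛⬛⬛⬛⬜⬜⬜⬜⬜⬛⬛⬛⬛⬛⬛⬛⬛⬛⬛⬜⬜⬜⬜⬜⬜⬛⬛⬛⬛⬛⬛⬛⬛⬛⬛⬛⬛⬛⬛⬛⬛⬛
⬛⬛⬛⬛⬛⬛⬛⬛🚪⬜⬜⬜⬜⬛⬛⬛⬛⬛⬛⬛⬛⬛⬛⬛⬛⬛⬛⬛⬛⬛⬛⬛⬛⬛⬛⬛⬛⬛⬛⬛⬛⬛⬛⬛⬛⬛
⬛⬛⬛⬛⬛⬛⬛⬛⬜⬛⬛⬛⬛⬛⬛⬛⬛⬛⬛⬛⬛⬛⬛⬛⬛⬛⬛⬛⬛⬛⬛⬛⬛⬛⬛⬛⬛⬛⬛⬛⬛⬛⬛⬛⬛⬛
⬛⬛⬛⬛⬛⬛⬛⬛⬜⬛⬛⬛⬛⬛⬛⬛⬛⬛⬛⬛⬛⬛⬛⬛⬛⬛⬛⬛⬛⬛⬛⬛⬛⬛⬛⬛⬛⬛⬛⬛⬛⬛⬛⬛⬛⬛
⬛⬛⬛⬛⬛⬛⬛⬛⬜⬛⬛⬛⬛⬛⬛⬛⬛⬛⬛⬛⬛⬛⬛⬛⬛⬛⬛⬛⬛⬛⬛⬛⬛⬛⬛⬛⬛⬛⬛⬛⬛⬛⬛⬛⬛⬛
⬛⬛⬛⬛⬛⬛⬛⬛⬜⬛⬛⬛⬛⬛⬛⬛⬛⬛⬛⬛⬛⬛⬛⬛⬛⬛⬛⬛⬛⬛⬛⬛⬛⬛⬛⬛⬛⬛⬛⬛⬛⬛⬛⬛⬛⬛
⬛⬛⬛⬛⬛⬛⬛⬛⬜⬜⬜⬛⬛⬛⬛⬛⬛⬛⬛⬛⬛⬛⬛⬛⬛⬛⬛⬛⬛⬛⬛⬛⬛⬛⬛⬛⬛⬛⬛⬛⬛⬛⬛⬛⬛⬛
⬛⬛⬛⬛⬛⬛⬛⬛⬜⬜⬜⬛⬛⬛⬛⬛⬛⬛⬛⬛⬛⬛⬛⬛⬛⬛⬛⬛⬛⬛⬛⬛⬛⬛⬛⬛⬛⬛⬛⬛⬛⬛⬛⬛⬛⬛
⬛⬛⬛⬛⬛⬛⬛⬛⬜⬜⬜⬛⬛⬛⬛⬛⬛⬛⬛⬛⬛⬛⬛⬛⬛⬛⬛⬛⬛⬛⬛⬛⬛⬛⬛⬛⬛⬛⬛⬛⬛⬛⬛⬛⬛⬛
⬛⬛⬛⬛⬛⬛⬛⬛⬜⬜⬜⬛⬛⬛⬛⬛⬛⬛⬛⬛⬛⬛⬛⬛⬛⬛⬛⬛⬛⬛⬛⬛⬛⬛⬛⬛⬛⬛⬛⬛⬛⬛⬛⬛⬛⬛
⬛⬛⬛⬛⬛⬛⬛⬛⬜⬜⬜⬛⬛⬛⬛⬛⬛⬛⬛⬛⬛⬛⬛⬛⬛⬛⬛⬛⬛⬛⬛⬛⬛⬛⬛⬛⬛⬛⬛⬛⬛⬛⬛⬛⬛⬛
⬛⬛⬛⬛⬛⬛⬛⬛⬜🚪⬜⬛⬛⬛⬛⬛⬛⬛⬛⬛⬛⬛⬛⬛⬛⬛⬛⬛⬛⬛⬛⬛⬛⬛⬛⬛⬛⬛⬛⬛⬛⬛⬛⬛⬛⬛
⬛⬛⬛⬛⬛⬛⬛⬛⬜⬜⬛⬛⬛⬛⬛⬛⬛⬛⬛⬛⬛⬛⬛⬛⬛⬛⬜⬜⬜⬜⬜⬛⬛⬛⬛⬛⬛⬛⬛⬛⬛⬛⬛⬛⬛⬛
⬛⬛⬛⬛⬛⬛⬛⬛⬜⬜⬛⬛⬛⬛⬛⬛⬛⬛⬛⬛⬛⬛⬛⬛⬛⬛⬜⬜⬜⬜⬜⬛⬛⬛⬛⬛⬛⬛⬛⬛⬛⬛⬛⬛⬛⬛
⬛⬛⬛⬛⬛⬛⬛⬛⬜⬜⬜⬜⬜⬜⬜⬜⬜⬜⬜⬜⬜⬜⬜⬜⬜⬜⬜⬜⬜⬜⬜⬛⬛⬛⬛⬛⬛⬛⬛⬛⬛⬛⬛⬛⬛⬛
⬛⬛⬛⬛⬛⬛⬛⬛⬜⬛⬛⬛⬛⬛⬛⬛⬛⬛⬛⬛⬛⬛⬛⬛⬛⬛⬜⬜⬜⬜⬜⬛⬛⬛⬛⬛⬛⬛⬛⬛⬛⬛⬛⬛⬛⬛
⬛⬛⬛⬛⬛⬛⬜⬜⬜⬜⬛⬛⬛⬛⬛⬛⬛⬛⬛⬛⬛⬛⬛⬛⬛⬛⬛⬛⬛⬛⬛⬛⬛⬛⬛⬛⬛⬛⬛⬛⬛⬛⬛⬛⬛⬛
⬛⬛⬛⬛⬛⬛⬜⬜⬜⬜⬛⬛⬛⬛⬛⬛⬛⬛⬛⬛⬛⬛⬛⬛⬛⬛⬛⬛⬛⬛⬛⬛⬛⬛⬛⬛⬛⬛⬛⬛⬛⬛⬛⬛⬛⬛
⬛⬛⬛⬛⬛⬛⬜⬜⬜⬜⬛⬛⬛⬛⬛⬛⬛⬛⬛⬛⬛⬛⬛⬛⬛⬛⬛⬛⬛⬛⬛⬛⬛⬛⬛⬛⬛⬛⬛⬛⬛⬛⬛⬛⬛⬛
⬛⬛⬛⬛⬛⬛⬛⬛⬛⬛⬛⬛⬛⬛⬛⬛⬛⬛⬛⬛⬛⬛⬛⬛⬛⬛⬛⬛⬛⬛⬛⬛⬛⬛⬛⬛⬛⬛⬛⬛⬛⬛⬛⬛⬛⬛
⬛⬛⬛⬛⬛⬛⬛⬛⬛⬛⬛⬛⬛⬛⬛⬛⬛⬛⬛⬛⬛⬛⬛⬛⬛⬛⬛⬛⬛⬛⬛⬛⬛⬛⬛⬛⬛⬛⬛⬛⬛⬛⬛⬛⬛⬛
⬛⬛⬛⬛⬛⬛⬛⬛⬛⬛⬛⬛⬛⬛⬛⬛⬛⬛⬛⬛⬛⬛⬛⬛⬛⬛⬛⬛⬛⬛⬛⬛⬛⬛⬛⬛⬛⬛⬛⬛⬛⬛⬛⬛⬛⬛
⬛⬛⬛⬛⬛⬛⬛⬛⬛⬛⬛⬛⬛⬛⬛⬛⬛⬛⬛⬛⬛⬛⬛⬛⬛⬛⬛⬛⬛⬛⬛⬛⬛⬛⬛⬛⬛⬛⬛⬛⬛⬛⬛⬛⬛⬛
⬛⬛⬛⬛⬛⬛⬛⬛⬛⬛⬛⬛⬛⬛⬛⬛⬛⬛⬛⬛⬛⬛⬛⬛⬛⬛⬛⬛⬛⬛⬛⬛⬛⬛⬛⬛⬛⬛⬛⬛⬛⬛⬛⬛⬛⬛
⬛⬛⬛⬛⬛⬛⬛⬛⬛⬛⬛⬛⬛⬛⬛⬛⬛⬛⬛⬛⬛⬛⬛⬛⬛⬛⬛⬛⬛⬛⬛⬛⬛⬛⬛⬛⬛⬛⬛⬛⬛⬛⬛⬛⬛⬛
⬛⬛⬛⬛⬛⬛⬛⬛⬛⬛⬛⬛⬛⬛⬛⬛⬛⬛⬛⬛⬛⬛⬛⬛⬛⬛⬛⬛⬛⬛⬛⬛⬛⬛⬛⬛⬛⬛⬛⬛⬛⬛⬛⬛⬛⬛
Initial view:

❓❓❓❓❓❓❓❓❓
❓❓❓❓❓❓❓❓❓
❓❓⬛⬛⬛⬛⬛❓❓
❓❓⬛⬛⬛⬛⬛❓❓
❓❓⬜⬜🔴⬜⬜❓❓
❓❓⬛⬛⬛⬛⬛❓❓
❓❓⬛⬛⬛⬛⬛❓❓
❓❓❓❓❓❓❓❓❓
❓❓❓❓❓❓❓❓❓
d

❓❓❓❓❓❓❓❓❓
❓❓❓❓❓❓❓❓❓
❓⬛⬛⬛⬛⬛⬛❓❓
❓⬛⬛⬛⬛⬛⬛❓❓
❓⬜⬜⬜🔴⬜⬜❓❓
❓⬛⬛⬛⬛⬛⬛❓❓
❓⬛⬛⬛⬛⬛⬛❓❓
❓❓❓❓❓❓❓❓❓
❓❓❓❓❓❓❓❓❓

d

❓❓❓❓❓❓❓❓❓
❓❓❓❓❓❓❓❓❓
⬛⬛⬛⬛⬛⬛⬛❓❓
⬛⬛⬛⬛⬛⬛⬛❓❓
⬜⬜⬜⬜🔴⬜⬜❓❓
⬛⬛⬛⬛⬛⬛⬛❓❓
⬛⬛⬛⬛⬛⬛⬛❓❓
❓❓❓❓❓❓❓❓❓
❓❓❓❓❓❓❓❓❓

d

❓❓❓❓❓❓❓❓❓
❓❓❓❓❓❓❓❓❓
⬛⬛⬛⬛⬛⬛⬛❓❓
⬛⬛⬛⬛⬛⬛⬛❓❓
⬜⬜⬜⬜🔴⬜⬜❓❓
⬛⬛⬛⬛⬛⬛⬛❓❓
⬛⬛⬛⬛⬛⬛⬛❓❓
❓❓❓❓❓❓❓❓❓
❓❓❓❓❓❓❓❓❓


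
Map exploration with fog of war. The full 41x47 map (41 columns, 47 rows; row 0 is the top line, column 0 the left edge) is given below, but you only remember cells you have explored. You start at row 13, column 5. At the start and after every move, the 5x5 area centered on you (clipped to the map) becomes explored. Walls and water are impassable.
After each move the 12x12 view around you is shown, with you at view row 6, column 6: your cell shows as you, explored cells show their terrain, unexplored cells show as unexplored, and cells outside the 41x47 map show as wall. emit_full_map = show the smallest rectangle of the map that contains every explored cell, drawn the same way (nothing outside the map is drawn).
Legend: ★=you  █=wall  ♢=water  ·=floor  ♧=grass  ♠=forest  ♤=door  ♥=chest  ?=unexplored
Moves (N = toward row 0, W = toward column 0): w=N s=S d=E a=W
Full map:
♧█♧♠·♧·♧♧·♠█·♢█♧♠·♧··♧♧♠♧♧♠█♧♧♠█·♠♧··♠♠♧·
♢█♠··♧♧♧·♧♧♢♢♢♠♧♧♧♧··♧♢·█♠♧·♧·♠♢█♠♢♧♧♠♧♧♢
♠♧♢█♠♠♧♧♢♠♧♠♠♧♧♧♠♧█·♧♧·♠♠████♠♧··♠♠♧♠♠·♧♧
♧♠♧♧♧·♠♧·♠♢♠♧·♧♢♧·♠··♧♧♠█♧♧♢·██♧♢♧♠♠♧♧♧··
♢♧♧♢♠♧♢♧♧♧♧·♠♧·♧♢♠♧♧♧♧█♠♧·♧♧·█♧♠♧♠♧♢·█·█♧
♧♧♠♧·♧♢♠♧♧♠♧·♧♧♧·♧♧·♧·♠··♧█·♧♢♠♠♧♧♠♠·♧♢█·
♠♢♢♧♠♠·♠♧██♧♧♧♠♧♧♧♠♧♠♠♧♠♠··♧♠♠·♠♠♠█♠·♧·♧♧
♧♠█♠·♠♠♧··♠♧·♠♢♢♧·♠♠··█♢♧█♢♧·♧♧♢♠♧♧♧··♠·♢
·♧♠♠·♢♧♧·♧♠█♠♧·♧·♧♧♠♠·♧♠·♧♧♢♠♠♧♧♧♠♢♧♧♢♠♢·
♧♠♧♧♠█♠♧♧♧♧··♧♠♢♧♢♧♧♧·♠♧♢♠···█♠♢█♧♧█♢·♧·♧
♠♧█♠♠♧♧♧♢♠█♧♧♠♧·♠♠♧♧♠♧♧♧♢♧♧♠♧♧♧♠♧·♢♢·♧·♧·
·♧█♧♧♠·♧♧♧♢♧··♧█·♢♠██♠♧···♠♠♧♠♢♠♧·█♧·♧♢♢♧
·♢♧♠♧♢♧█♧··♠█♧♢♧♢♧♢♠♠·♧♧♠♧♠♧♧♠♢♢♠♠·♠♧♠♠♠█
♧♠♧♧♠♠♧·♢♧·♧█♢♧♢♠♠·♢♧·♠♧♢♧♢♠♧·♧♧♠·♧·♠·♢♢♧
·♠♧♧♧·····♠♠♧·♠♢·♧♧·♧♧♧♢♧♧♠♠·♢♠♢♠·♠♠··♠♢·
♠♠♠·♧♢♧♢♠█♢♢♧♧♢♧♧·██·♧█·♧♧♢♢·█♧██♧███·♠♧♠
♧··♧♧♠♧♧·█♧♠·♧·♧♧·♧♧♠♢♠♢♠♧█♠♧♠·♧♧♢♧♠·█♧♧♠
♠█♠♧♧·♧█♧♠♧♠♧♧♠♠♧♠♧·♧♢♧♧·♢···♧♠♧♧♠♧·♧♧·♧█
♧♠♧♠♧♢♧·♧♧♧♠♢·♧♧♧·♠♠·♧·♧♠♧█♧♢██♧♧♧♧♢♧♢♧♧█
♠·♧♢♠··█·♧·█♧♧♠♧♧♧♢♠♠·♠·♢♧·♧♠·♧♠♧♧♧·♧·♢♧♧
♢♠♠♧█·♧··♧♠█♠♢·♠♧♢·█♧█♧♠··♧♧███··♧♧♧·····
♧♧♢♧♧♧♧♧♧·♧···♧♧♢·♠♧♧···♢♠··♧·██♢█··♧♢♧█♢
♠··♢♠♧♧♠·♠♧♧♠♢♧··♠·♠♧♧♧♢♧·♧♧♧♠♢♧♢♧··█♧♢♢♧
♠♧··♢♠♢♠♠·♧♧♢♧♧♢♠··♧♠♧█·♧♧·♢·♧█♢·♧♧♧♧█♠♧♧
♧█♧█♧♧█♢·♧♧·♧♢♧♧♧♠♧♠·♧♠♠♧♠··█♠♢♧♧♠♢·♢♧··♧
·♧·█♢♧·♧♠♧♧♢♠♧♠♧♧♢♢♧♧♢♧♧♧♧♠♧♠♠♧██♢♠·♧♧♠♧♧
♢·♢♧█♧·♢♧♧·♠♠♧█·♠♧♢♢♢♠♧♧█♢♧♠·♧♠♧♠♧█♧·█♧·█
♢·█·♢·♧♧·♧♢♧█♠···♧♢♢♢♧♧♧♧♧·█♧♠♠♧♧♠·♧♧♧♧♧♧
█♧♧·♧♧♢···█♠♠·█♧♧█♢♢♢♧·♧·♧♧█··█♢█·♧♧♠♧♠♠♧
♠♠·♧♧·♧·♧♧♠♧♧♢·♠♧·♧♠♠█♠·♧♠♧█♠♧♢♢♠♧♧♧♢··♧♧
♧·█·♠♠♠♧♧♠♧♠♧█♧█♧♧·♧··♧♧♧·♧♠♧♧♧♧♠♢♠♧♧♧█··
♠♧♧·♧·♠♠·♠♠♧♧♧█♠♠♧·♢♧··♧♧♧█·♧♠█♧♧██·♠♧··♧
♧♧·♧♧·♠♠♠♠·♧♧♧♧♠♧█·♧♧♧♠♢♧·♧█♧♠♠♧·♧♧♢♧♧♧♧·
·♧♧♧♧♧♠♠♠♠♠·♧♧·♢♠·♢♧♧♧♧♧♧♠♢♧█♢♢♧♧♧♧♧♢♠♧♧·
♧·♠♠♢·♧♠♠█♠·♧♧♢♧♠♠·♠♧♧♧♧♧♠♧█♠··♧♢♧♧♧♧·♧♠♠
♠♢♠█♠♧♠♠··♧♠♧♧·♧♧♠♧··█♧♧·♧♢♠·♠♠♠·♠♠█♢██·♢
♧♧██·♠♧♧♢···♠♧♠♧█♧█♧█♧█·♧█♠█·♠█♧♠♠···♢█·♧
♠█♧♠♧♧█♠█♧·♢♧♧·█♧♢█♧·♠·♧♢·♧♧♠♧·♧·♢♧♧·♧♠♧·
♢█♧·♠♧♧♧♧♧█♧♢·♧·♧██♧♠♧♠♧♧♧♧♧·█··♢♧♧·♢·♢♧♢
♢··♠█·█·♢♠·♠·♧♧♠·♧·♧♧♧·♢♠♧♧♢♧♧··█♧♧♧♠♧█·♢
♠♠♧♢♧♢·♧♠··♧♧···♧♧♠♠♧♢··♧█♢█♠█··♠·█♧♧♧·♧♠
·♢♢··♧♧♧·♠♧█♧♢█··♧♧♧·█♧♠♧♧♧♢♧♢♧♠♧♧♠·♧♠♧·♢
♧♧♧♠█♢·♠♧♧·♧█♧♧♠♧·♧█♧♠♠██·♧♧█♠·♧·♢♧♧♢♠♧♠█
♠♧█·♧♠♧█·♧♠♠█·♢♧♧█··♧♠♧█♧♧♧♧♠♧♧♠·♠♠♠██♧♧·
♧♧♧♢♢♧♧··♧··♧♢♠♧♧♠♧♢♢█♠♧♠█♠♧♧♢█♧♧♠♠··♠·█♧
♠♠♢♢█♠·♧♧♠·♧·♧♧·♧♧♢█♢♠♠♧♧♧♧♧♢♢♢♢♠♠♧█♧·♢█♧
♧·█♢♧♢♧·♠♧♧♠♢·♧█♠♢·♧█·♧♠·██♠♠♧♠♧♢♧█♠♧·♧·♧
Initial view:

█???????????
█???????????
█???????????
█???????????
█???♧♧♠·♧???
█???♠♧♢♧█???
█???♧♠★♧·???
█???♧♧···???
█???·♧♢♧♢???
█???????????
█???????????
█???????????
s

█???????????
█???????????
█???????????
█???♧♧♠·♧???
█???♠♧♢♧█???
█???♧♠♠♧·???
█???♧♧★··???
█???·♧♢♧♢???
█???♧♧♠♧♧???
█???????????
█???????????
█???????????

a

██??????????
██??????????
██??????????
██???♧♧♠·♧??
██??♧♠♧♢♧█??
██??♧♧♠♠♧·??
██??♧♧★···??
██??♠·♧♢♧♢??
██??·♧♧♠♧♧??
██??????????
██??????????
██??????????

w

██??????????
██??????????
██??????????
██??????????
██??█♧♧♠·♧??
██??♧♠♧♢♧█??
██??♧♧★♠♧·??
██??♧♧♧···??
██??♠·♧♢♧♢??
██??·♧♧♠♧♧??
██??????????
██??????????

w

██??????????
██??????????
██??????????
██??????????
██??█♠♠♧♧???
██??█♧♧♠·♧??
██??♧♠★♢♧█??
██??♧♧♠♠♧·??
██??♧♧♧···??
██??♠·♧♢♧♢??
██??·♧♧♠♧♧??
██??????????

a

███?????????
███?????????
███?????????
███?????????
███?♧█♠♠♧♧??
███?♧█♧♧♠·♧?
███?♢♧★♧♢♧█?
███?♠♧♧♠♠♧·?
███?♠♧♧♧···?
███??♠·♧♢♧♢?
███??·♧♧♠♧♧?
███?????????

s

███?????????
███?????????
███?????????
███?♧█♠♠♧♧??
███?♧█♧♧♠·♧?
███?♢♧♠♧♢♧█?
███?♠♧★♠♠♧·?
███?♠♧♧♧···?
███?♠♠·♧♢♧♢?
███??·♧♧♠♧♧?
███?????????
███?????????

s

███?????????
███?????????
███?♧█♠♠♧♧??
███?♧█♧♧♠·♧?
███?♢♧♠♧♢♧█?
███?♠♧♧♠♠♧·?
███?♠♧★♧···?
███?♠♠·♧♢♧♢?
███?··♧♧♠♧♧?
███?????????
███?????????
███?????????

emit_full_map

♧█♠♠♧♧?
♧█♧♧♠·♧
♢♧♠♧♢♧█
♠♧♧♠♠♧·
♠♧★♧···
♠♠·♧♢♧♢
··♧♧♠♧♧

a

████????????
████????????
████?♧█♠♠♧♧?
████?♧█♧♧♠·♧
████·♢♧♠♧♢♧█
████♧♠♧♧♠♠♧·
████·♠★♧♧···
████♠♠♠·♧♢♧♢
████♧··♧♧♠♧♧
████????????
████????????
████????????

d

███?????????
███?????????
███?♧█♠♠♧♧??
███?♧█♧♧♠·♧?
███·♢♧♠♧♢♧█?
███♧♠♧♧♠♠♧·?
███·♠♧★♧···?
███♠♠♠·♧♢♧♢?
███♧··♧♧♠♧♧?
███?????????
███?????????
███?????????

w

███?????????
███?????????
███?????????
███?♧█♠♠♧♧??
███?♧█♧♧♠·♧?
███·♢♧♠♧♢♧█?
███♧♠♧★♠♠♧·?
███·♠♧♧♧···?
███♠♠♠·♧♢♧♢?
███♧··♧♧♠♧♧?
███?????????
███?????????

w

███?????????
███?????????
███?????????
███?????????
███?♧█♠♠♧♧??
███?♧█♧♧♠·♧?
███·♢♧★♧♢♧█?
███♧♠♧♧♠♠♧·?
███·♠♧♧♧···?
███♠♠♠·♧♢♧♢?
███♧··♧♧♠♧♧?
███?????????

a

████????????
████????????
████????????
████????????
████♠♧█♠♠♧♧?
████·♧█♧♧♠·♧
████·♢★♠♧♢♧█
████♧♠♧♧♠♠♧·
████·♠♧♧♧···
████♠♠♠·♧♢♧♢
████♧··♧♧♠♧♧
████????????

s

████????????
████????????
████????????
████♠♧█♠♠♧♧?
████·♧█♧♧♠·♧
████·♢♧♠♧♢♧█
████♧♠★♧♠♠♧·
████·♠♧♧♧···
████♠♠♠·♧♢♧♢
████♧··♧♧♠♧♧
████????????
████????????

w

████????????
████????????
████????????
████????????
████♠♧█♠♠♧♧?
████·♧█♧♧♠·♧
████·♢★♠♧♢♧█
████♧♠♧♧♠♠♧·
████·♠♧♧♧···
████♠♠♠·♧♢♧♢
████♧··♧♧♠♧♧
████????????

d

███?????????
███?????????
███?????????
███?????????
███♠♧█♠♠♧♧??
███·♧█♧♧♠·♧?
███·♢♧★♧♢♧█?
███♧♠♧♧♠♠♧·?
███·♠♧♧♧···?
███♠♠♠·♧♢♧♢?
███♧··♧♧♠♧♧?
███?????????

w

███?????????
███?????????
███?????????
███?????????
███?♠♧♧♠█???
███♠♧█♠♠♧♧??
███·♧█★♧♠·♧?
███·♢♧♠♧♢♧█?
███♧♠♧♧♠♠♧·?
███·♠♧♧♧···?
███♠♠♠·♧♢♧♢?
███♧··♧♧♠♧♧?

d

██??????????
██??????????
██??????????
██??????????
██?♠♧♧♠█♠???
██♠♧█♠♠♧♧???
██·♧█♧★♠·♧??
██·♢♧♠♧♢♧█??
██♧♠♧♧♠♠♧·??
██·♠♧♧♧···??
██♠♠♠·♧♢♧♢??
██♧··♧♧♠♧♧??

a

███?????????
███?????????
███?????????
███?????????
███?♠♧♧♠█♠??
███♠♧█♠♠♧♧??
███·♧█★♧♠·♧?
███·♢♧♠♧♢♧█?
███♧♠♧♧♠♠♧·?
███·♠♧♧♧···?
███♠♠♠·♧♢♧♢?
███♧··♧♧♠♧♧?

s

███?????????
███?????????
███?????????
███?♠♧♧♠█♠??
███♠♧█♠♠♧♧??
███·♧█♧♧♠·♧?
███·♢♧★♧♢♧█?
███♧♠♧♧♠♠♧·?
███·♠♧♧♧···?
███♠♠♠·♧♢♧♢?
███♧··♧♧♠♧♧?
███?????????

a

████????????
████????????
████????????
████?♠♧♧♠█♠?
████♠♧█♠♠♧♧?
████·♧█♧♧♠·♧
████·♢★♠♧♢♧█
████♧♠♧♧♠♠♧·
████·♠♧♧♧···
████♠♠♠·♧♢♧♢
████♧··♧♧♠♧♧
████????????

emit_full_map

?♠♧♧♠█♠?
♠♧█♠♠♧♧?
·♧█♧♧♠·♧
·♢★♠♧♢♧█
♧♠♧♧♠♠♧·
·♠♧♧♧···
♠♠♠·♧♢♧♢
♧··♧♧♠♧♧
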